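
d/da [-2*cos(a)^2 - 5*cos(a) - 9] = (4*cos(a) + 5)*sin(a)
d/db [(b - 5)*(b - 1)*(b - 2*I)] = 3*b^2 - 4*b*(3 + I) + 5 + 12*I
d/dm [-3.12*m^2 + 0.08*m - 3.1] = 0.08 - 6.24*m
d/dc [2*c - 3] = 2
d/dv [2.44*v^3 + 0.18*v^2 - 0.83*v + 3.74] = 7.32*v^2 + 0.36*v - 0.83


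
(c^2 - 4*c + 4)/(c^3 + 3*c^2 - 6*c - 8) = (c - 2)/(c^2 + 5*c + 4)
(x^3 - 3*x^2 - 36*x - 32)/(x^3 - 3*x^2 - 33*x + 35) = (x^3 - 3*x^2 - 36*x - 32)/(x^3 - 3*x^2 - 33*x + 35)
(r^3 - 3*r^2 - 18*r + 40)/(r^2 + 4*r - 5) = (r^3 - 3*r^2 - 18*r + 40)/(r^2 + 4*r - 5)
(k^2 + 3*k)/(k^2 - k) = (k + 3)/(k - 1)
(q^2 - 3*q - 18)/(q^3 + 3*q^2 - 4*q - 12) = (q - 6)/(q^2 - 4)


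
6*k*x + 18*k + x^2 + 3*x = (6*k + x)*(x + 3)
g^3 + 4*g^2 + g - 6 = (g - 1)*(g + 2)*(g + 3)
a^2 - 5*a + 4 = (a - 4)*(a - 1)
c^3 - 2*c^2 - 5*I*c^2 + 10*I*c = c*(c - 2)*(c - 5*I)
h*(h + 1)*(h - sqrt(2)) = h^3 - sqrt(2)*h^2 + h^2 - sqrt(2)*h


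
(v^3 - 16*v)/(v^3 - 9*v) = (v^2 - 16)/(v^2 - 9)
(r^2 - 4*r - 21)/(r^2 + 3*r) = (r - 7)/r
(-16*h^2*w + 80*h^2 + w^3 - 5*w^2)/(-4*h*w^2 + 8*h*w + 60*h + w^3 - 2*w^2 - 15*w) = (4*h + w)/(w + 3)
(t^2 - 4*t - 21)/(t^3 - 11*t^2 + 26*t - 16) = (t^2 - 4*t - 21)/(t^3 - 11*t^2 + 26*t - 16)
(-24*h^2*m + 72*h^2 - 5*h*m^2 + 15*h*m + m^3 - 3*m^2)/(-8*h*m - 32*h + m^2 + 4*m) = (3*h*m - 9*h + m^2 - 3*m)/(m + 4)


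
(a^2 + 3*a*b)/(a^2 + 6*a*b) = (a + 3*b)/(a + 6*b)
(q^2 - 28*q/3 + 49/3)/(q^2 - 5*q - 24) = (-3*q^2 + 28*q - 49)/(3*(-q^2 + 5*q + 24))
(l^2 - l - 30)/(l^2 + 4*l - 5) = (l - 6)/(l - 1)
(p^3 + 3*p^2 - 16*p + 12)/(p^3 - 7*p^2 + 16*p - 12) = (p^2 + 5*p - 6)/(p^2 - 5*p + 6)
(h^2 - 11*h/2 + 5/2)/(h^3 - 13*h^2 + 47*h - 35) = (h - 1/2)/(h^2 - 8*h + 7)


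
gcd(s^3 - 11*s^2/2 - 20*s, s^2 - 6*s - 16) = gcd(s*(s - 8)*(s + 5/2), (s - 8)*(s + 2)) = s - 8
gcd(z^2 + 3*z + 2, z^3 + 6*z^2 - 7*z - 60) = 1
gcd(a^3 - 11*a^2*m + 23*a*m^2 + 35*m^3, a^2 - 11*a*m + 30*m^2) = a - 5*m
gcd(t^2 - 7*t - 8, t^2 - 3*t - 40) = t - 8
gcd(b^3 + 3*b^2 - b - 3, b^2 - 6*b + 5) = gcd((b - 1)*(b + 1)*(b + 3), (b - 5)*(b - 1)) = b - 1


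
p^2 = p^2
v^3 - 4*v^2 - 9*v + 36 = (v - 4)*(v - 3)*(v + 3)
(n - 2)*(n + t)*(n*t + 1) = n^3*t + n^2*t^2 - 2*n^2*t + n^2 - 2*n*t^2 + n*t - 2*n - 2*t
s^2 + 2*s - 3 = (s - 1)*(s + 3)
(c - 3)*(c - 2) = c^2 - 5*c + 6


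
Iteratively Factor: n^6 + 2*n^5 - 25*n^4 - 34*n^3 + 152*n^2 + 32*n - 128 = (n + 4)*(n^5 - 2*n^4 - 17*n^3 + 34*n^2 + 16*n - 32) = (n + 1)*(n + 4)*(n^4 - 3*n^3 - 14*n^2 + 48*n - 32) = (n - 1)*(n + 1)*(n + 4)*(n^3 - 2*n^2 - 16*n + 32) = (n - 2)*(n - 1)*(n + 1)*(n + 4)*(n^2 - 16) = (n - 4)*(n - 2)*(n - 1)*(n + 1)*(n + 4)*(n + 4)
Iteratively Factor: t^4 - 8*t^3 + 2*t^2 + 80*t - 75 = (t - 5)*(t^3 - 3*t^2 - 13*t + 15) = (t - 5)*(t - 1)*(t^2 - 2*t - 15) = (t - 5)*(t - 1)*(t + 3)*(t - 5)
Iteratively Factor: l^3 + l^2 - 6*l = (l - 2)*(l^2 + 3*l) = l*(l - 2)*(l + 3)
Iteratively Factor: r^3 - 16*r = (r + 4)*(r^2 - 4*r) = (r - 4)*(r + 4)*(r)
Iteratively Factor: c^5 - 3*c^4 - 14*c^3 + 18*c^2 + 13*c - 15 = (c - 5)*(c^4 + 2*c^3 - 4*c^2 - 2*c + 3) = (c - 5)*(c + 3)*(c^3 - c^2 - c + 1) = (c - 5)*(c - 1)*(c + 3)*(c^2 - 1) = (c - 5)*(c - 1)^2*(c + 3)*(c + 1)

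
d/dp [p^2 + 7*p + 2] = 2*p + 7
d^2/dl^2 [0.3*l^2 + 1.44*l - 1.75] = 0.600000000000000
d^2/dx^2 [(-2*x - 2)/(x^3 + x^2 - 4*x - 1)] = 4*(-(x + 1)*(3*x^2 + 2*x - 4)^2 + (3*x^2 + 2*x + (x + 1)*(3*x + 1) - 4)*(x^3 + x^2 - 4*x - 1))/(x^3 + x^2 - 4*x - 1)^3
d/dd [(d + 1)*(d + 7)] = 2*d + 8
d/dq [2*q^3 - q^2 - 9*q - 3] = 6*q^2 - 2*q - 9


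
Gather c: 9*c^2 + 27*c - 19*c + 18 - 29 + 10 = 9*c^2 + 8*c - 1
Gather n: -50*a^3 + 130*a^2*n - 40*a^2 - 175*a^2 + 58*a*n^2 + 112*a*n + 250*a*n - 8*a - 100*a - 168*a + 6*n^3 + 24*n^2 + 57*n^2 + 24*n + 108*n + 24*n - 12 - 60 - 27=-50*a^3 - 215*a^2 - 276*a + 6*n^3 + n^2*(58*a + 81) + n*(130*a^2 + 362*a + 156) - 99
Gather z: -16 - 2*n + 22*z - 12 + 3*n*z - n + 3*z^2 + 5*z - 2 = -3*n + 3*z^2 + z*(3*n + 27) - 30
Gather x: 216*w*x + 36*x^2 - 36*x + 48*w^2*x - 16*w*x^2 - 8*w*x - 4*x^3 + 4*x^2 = -4*x^3 + x^2*(40 - 16*w) + x*(48*w^2 + 208*w - 36)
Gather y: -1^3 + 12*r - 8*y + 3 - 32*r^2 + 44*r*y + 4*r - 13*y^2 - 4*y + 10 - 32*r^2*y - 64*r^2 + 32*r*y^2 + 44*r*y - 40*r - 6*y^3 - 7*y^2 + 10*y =-96*r^2 - 24*r - 6*y^3 + y^2*(32*r - 20) + y*(-32*r^2 + 88*r - 2) + 12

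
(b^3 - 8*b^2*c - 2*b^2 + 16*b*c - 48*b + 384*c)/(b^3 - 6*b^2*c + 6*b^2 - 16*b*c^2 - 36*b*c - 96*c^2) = (b - 8)/(b + 2*c)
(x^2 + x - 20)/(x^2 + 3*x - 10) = (x - 4)/(x - 2)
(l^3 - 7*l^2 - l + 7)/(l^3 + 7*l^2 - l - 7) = (l - 7)/(l + 7)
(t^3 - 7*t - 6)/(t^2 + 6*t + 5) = (t^2 - t - 6)/(t + 5)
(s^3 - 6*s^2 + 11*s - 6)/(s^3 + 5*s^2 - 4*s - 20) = (s^2 - 4*s + 3)/(s^2 + 7*s + 10)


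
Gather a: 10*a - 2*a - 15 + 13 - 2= 8*a - 4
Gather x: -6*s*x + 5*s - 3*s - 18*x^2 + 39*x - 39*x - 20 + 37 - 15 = -6*s*x + 2*s - 18*x^2 + 2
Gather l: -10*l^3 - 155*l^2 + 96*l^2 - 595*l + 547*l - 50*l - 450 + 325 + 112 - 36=-10*l^3 - 59*l^2 - 98*l - 49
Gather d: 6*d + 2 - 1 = 6*d + 1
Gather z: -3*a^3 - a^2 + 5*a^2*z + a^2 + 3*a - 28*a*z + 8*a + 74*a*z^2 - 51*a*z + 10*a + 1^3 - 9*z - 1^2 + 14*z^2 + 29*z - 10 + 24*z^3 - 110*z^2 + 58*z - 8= -3*a^3 + 21*a + 24*z^3 + z^2*(74*a - 96) + z*(5*a^2 - 79*a + 78) - 18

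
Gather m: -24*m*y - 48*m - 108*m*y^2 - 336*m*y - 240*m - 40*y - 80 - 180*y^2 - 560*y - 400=m*(-108*y^2 - 360*y - 288) - 180*y^2 - 600*y - 480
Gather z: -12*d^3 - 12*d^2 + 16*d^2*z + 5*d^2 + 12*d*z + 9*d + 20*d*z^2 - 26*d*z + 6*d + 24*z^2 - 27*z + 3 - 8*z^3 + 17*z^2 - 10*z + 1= -12*d^3 - 7*d^2 + 15*d - 8*z^3 + z^2*(20*d + 41) + z*(16*d^2 - 14*d - 37) + 4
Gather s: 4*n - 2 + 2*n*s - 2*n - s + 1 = 2*n + s*(2*n - 1) - 1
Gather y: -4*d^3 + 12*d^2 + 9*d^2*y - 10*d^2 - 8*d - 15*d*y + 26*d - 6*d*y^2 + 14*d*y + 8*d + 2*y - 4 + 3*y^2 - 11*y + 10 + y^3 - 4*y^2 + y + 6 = -4*d^3 + 2*d^2 + 26*d + y^3 + y^2*(-6*d - 1) + y*(9*d^2 - d - 8) + 12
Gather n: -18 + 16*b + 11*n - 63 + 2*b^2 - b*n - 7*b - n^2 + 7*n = 2*b^2 + 9*b - n^2 + n*(18 - b) - 81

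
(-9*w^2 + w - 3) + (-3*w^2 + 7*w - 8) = -12*w^2 + 8*w - 11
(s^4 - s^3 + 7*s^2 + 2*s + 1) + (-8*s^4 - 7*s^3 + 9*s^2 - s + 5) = -7*s^4 - 8*s^3 + 16*s^2 + s + 6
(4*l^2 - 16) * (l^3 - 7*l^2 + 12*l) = 4*l^5 - 28*l^4 + 32*l^3 + 112*l^2 - 192*l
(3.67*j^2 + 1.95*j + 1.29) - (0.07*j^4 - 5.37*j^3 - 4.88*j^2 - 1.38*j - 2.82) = -0.07*j^4 + 5.37*j^3 + 8.55*j^2 + 3.33*j + 4.11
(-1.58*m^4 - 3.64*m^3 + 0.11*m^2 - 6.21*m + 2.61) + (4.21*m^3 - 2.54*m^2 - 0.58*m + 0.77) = -1.58*m^4 + 0.57*m^3 - 2.43*m^2 - 6.79*m + 3.38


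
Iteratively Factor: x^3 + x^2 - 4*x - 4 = (x + 1)*(x^2 - 4) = (x + 1)*(x + 2)*(x - 2)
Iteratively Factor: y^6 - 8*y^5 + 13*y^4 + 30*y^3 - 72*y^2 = (y)*(y^5 - 8*y^4 + 13*y^3 + 30*y^2 - 72*y) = y*(y - 3)*(y^4 - 5*y^3 - 2*y^2 + 24*y) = y*(y - 3)*(y + 2)*(y^3 - 7*y^2 + 12*y) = y*(y - 3)^2*(y + 2)*(y^2 - 4*y) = y*(y - 4)*(y - 3)^2*(y + 2)*(y)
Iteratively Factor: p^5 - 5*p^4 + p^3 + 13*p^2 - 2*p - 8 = (p - 1)*(p^4 - 4*p^3 - 3*p^2 + 10*p + 8) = (p - 4)*(p - 1)*(p^3 - 3*p - 2) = (p - 4)*(p - 1)*(p + 1)*(p^2 - p - 2) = (p - 4)*(p - 1)*(p + 1)^2*(p - 2)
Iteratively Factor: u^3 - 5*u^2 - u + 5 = (u - 1)*(u^2 - 4*u - 5) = (u - 5)*(u - 1)*(u + 1)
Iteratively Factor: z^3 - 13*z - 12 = (z - 4)*(z^2 + 4*z + 3) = (z - 4)*(z + 1)*(z + 3)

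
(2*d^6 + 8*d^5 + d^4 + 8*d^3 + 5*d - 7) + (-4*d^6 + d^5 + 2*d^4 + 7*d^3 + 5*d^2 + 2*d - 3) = -2*d^6 + 9*d^5 + 3*d^4 + 15*d^3 + 5*d^2 + 7*d - 10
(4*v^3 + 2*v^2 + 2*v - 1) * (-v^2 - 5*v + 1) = -4*v^5 - 22*v^4 - 8*v^3 - 7*v^2 + 7*v - 1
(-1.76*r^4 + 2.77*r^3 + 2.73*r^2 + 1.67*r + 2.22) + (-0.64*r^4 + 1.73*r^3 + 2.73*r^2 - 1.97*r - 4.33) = -2.4*r^4 + 4.5*r^3 + 5.46*r^2 - 0.3*r - 2.11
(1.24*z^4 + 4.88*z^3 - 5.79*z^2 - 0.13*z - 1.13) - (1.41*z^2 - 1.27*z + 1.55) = 1.24*z^4 + 4.88*z^3 - 7.2*z^2 + 1.14*z - 2.68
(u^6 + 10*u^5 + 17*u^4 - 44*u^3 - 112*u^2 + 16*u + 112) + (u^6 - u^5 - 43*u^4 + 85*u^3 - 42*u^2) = 2*u^6 + 9*u^5 - 26*u^4 + 41*u^3 - 154*u^2 + 16*u + 112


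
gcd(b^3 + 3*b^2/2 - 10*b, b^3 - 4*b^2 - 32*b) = b^2 + 4*b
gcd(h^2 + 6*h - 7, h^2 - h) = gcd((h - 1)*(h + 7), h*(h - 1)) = h - 1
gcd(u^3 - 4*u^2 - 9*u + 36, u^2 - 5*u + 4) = u - 4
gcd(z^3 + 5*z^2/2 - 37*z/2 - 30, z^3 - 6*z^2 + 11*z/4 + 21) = z^2 - 5*z/2 - 6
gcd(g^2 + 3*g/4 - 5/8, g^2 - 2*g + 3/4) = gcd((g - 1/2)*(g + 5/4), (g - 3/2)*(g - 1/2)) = g - 1/2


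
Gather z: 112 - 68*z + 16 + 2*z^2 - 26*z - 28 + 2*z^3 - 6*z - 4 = 2*z^3 + 2*z^2 - 100*z + 96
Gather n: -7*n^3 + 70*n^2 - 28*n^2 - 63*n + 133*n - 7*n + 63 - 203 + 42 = -7*n^3 + 42*n^2 + 63*n - 98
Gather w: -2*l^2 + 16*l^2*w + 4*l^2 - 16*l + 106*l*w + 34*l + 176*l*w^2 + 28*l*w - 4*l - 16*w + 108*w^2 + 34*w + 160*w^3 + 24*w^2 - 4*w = 2*l^2 + 14*l + 160*w^3 + w^2*(176*l + 132) + w*(16*l^2 + 134*l + 14)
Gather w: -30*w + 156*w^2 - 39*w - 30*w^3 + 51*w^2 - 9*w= -30*w^3 + 207*w^2 - 78*w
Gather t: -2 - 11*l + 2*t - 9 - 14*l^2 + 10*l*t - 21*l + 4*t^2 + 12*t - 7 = -14*l^2 - 32*l + 4*t^2 + t*(10*l + 14) - 18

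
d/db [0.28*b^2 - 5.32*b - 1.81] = 0.56*b - 5.32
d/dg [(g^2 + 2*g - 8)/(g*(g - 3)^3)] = (-2*g^3 - 9*g^2 + 32*g - 24)/(g^2*(g^4 - 12*g^3 + 54*g^2 - 108*g + 81))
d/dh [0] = 0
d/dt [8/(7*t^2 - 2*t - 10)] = 16*(1 - 7*t)/(-7*t^2 + 2*t + 10)^2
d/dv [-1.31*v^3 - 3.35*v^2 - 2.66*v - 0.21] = -3.93*v^2 - 6.7*v - 2.66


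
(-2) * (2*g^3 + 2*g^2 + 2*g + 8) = -4*g^3 - 4*g^2 - 4*g - 16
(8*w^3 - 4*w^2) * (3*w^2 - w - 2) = 24*w^5 - 20*w^4 - 12*w^3 + 8*w^2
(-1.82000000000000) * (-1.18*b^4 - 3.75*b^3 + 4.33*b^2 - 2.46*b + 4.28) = 2.1476*b^4 + 6.825*b^3 - 7.8806*b^2 + 4.4772*b - 7.7896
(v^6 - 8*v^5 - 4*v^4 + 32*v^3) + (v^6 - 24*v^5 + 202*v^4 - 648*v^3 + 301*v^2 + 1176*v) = 2*v^6 - 32*v^5 + 198*v^4 - 616*v^3 + 301*v^2 + 1176*v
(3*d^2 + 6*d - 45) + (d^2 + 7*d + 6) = 4*d^2 + 13*d - 39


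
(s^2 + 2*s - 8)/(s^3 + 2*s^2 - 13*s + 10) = (s + 4)/(s^2 + 4*s - 5)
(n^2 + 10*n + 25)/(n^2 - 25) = (n + 5)/(n - 5)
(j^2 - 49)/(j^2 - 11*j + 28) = (j + 7)/(j - 4)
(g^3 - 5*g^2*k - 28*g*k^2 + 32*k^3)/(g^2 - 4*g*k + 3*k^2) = (g^2 - 4*g*k - 32*k^2)/(g - 3*k)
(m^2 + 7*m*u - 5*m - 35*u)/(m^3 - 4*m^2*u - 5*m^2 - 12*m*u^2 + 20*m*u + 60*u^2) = (-m - 7*u)/(-m^2 + 4*m*u + 12*u^2)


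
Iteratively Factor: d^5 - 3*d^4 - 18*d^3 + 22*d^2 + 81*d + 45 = (d + 1)*(d^4 - 4*d^3 - 14*d^2 + 36*d + 45) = (d - 3)*(d + 1)*(d^3 - d^2 - 17*d - 15) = (d - 3)*(d + 1)*(d + 3)*(d^2 - 4*d - 5) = (d - 3)*(d + 1)^2*(d + 3)*(d - 5)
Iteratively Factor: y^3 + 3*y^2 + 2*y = (y)*(y^2 + 3*y + 2) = y*(y + 2)*(y + 1)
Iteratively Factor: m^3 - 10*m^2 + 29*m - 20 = (m - 1)*(m^2 - 9*m + 20) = (m - 5)*(m - 1)*(m - 4)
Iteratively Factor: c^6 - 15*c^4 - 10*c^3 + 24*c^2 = (c - 4)*(c^5 + 4*c^4 + c^3 - 6*c^2) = (c - 4)*(c + 2)*(c^4 + 2*c^3 - 3*c^2) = (c - 4)*(c + 2)*(c + 3)*(c^3 - c^2) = c*(c - 4)*(c + 2)*(c + 3)*(c^2 - c) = c^2*(c - 4)*(c + 2)*(c + 3)*(c - 1)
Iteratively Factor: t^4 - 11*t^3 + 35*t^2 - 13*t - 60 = (t - 3)*(t^3 - 8*t^2 + 11*t + 20) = (t - 3)*(t + 1)*(t^2 - 9*t + 20) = (t - 4)*(t - 3)*(t + 1)*(t - 5)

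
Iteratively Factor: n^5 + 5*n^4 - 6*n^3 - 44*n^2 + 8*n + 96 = (n + 4)*(n^4 + n^3 - 10*n^2 - 4*n + 24) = (n + 2)*(n + 4)*(n^3 - n^2 - 8*n + 12) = (n - 2)*(n + 2)*(n + 4)*(n^2 + n - 6) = (n - 2)^2*(n + 2)*(n + 4)*(n + 3)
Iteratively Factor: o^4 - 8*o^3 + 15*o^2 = (o)*(o^3 - 8*o^2 + 15*o) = o^2*(o^2 - 8*o + 15) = o^2*(o - 3)*(o - 5)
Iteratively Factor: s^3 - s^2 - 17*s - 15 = (s - 5)*(s^2 + 4*s + 3) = (s - 5)*(s + 1)*(s + 3)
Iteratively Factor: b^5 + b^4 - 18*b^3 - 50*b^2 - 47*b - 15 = (b + 1)*(b^4 - 18*b^2 - 32*b - 15) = (b + 1)^2*(b^3 - b^2 - 17*b - 15) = (b - 5)*(b + 1)^2*(b^2 + 4*b + 3) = (b - 5)*(b + 1)^3*(b + 3)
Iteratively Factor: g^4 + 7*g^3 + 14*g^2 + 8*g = (g + 2)*(g^3 + 5*g^2 + 4*g) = (g + 2)*(g + 4)*(g^2 + g) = (g + 1)*(g + 2)*(g + 4)*(g)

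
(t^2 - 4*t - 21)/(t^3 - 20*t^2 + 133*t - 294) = (t + 3)/(t^2 - 13*t + 42)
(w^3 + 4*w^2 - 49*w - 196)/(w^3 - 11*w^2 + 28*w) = (w^2 + 11*w + 28)/(w*(w - 4))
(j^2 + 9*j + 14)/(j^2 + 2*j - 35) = (j + 2)/(j - 5)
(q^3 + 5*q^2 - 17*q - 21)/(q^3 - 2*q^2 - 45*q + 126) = (q + 1)/(q - 6)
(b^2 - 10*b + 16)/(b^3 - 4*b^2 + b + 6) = (b - 8)/(b^2 - 2*b - 3)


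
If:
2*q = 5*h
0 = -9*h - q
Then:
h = 0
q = 0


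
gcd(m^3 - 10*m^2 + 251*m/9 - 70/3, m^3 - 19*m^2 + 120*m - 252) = m - 6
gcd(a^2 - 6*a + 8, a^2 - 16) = a - 4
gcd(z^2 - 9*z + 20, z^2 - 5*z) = z - 5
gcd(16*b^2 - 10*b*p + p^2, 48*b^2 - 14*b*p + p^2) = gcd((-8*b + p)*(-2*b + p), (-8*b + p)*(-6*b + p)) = -8*b + p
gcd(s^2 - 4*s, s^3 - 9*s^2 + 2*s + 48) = 1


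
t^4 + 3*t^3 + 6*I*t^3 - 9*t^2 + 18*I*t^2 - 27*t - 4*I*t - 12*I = (t + 3)*(t + I)^2*(t + 4*I)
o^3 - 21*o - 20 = (o - 5)*(o + 1)*(o + 4)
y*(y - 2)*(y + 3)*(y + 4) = y^4 + 5*y^3 - 2*y^2 - 24*y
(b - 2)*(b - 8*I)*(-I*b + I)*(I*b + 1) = b^4 - 3*b^3 - 9*I*b^3 - 6*b^2 + 27*I*b^2 + 24*b - 18*I*b - 16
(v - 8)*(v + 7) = v^2 - v - 56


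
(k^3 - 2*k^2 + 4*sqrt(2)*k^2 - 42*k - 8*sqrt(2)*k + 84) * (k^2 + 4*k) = k^5 + 2*k^4 + 4*sqrt(2)*k^4 - 50*k^3 + 8*sqrt(2)*k^3 - 84*k^2 - 32*sqrt(2)*k^2 + 336*k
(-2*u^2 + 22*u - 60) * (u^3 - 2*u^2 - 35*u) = -2*u^5 + 26*u^4 - 34*u^3 - 650*u^2 + 2100*u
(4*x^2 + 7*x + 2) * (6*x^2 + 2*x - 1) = 24*x^4 + 50*x^3 + 22*x^2 - 3*x - 2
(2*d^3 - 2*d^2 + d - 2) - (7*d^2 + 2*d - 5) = 2*d^3 - 9*d^2 - d + 3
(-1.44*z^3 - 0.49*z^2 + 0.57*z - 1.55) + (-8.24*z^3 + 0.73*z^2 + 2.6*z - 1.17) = -9.68*z^3 + 0.24*z^2 + 3.17*z - 2.72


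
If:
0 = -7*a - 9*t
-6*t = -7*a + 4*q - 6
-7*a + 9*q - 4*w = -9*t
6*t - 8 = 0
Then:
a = -12/7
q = -7/2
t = 4/3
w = -15/8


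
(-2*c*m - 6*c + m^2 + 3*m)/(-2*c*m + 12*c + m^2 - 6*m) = (m + 3)/(m - 6)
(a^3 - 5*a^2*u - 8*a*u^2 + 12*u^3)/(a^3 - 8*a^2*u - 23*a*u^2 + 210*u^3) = (-a^2 - a*u + 2*u^2)/(-a^2 + 2*a*u + 35*u^2)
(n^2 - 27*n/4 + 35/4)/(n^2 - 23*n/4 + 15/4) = (4*n - 7)/(4*n - 3)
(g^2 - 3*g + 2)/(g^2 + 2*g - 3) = (g - 2)/(g + 3)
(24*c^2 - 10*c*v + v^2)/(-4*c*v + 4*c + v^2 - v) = (-6*c + v)/(v - 1)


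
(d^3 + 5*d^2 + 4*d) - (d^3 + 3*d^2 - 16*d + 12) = 2*d^2 + 20*d - 12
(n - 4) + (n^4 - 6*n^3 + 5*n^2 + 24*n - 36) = n^4 - 6*n^3 + 5*n^2 + 25*n - 40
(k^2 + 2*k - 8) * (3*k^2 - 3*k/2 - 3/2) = 3*k^4 + 9*k^3/2 - 57*k^2/2 + 9*k + 12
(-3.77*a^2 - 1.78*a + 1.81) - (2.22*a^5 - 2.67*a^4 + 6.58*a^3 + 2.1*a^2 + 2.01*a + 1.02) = -2.22*a^5 + 2.67*a^4 - 6.58*a^3 - 5.87*a^2 - 3.79*a + 0.79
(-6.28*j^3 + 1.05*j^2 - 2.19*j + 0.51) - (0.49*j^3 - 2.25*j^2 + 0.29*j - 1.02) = -6.77*j^3 + 3.3*j^2 - 2.48*j + 1.53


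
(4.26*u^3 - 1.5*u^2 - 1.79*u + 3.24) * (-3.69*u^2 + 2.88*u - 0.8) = -15.7194*u^5 + 17.8038*u^4 - 1.1229*u^3 - 15.9108*u^2 + 10.7632*u - 2.592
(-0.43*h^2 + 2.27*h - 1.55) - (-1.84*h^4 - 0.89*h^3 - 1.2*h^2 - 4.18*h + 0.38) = 1.84*h^4 + 0.89*h^3 + 0.77*h^2 + 6.45*h - 1.93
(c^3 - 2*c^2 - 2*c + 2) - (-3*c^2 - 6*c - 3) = c^3 + c^2 + 4*c + 5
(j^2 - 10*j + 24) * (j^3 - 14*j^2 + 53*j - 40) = j^5 - 24*j^4 + 217*j^3 - 906*j^2 + 1672*j - 960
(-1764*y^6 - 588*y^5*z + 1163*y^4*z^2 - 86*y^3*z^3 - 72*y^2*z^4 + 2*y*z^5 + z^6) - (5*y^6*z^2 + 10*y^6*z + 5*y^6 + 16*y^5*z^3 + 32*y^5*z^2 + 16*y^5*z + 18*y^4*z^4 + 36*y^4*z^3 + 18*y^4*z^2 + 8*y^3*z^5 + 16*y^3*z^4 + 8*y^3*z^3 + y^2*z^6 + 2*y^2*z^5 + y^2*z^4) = -5*y^6*z^2 - 10*y^6*z - 1769*y^6 - 16*y^5*z^3 - 32*y^5*z^2 - 604*y^5*z - 18*y^4*z^4 - 36*y^4*z^3 + 1145*y^4*z^2 - 8*y^3*z^5 - 16*y^3*z^4 - 94*y^3*z^3 - y^2*z^6 - 2*y^2*z^5 - 73*y^2*z^4 + 2*y*z^5 + z^6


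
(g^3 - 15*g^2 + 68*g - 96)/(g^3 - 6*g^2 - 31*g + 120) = (g - 4)/(g + 5)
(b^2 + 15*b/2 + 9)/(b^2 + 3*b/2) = (b + 6)/b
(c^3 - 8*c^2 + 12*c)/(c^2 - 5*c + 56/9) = 9*c*(c^2 - 8*c + 12)/(9*c^2 - 45*c + 56)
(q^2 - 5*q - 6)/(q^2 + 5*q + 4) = (q - 6)/(q + 4)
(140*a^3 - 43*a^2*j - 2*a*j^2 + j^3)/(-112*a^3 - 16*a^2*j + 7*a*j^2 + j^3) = (-5*a + j)/(4*a + j)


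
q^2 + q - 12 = (q - 3)*(q + 4)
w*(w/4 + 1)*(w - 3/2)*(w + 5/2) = w^4/4 + 5*w^3/4 + w^2/16 - 15*w/4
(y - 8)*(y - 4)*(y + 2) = y^3 - 10*y^2 + 8*y + 64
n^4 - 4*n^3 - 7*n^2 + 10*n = n*(n - 5)*(n - 1)*(n + 2)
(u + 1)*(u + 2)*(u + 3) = u^3 + 6*u^2 + 11*u + 6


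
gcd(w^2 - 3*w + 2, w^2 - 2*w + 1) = w - 1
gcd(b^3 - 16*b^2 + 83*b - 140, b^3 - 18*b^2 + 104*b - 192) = b - 4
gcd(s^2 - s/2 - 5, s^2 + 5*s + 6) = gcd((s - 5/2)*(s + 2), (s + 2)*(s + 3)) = s + 2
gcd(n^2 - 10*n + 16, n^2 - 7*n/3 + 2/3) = n - 2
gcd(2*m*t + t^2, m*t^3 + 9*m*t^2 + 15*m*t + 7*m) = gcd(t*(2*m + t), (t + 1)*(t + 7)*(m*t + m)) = 1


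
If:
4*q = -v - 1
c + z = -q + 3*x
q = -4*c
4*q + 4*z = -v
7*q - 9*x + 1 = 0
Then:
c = 1/76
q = -1/19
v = -15/19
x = 4/57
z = 1/4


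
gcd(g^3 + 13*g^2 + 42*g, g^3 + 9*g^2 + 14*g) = g^2 + 7*g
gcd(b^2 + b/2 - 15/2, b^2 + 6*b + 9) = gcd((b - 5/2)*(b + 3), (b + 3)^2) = b + 3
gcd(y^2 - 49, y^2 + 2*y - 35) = y + 7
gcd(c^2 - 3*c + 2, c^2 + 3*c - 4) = c - 1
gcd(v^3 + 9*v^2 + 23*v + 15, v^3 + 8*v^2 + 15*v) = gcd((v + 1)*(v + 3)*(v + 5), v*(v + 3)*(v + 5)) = v^2 + 8*v + 15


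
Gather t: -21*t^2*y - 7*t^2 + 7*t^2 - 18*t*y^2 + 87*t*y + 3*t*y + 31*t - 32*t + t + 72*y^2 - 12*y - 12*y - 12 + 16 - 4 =-21*t^2*y + t*(-18*y^2 + 90*y) + 72*y^2 - 24*y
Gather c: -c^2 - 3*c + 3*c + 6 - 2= 4 - c^2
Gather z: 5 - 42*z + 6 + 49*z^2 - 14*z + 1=49*z^2 - 56*z + 12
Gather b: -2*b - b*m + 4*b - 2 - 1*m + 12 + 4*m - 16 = b*(2 - m) + 3*m - 6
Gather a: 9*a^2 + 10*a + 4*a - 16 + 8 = 9*a^2 + 14*a - 8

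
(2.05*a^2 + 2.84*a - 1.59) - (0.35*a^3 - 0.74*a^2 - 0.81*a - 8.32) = -0.35*a^3 + 2.79*a^2 + 3.65*a + 6.73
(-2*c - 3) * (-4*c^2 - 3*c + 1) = 8*c^3 + 18*c^2 + 7*c - 3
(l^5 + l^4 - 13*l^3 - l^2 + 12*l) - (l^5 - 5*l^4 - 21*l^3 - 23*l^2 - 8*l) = 6*l^4 + 8*l^3 + 22*l^2 + 20*l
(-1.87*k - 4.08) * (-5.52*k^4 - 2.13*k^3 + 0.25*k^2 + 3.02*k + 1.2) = 10.3224*k^5 + 26.5047*k^4 + 8.2229*k^3 - 6.6674*k^2 - 14.5656*k - 4.896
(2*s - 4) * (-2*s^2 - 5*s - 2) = -4*s^3 - 2*s^2 + 16*s + 8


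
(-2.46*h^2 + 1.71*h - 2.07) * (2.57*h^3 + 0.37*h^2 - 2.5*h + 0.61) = -6.3222*h^5 + 3.4845*h^4 + 1.4628*h^3 - 6.5415*h^2 + 6.2181*h - 1.2627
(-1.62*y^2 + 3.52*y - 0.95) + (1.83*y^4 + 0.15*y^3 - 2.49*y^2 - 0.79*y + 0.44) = 1.83*y^4 + 0.15*y^3 - 4.11*y^2 + 2.73*y - 0.51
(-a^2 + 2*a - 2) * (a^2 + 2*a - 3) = -a^4 + 5*a^2 - 10*a + 6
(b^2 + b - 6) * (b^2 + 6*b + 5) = b^4 + 7*b^3 + 5*b^2 - 31*b - 30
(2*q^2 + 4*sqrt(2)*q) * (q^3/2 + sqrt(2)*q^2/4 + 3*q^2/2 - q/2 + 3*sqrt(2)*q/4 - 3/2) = q^5 + 3*q^4 + 5*sqrt(2)*q^4/2 + q^3 + 15*sqrt(2)*q^3/2 - 2*sqrt(2)*q^2 + 3*q^2 - 6*sqrt(2)*q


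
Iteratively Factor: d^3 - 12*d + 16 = (d - 2)*(d^2 + 2*d - 8) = (d - 2)*(d + 4)*(d - 2)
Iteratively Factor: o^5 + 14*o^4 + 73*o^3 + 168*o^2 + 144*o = (o + 4)*(o^4 + 10*o^3 + 33*o^2 + 36*o) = o*(o + 4)*(o^3 + 10*o^2 + 33*o + 36) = o*(o + 4)^2*(o^2 + 6*o + 9) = o*(o + 3)*(o + 4)^2*(o + 3)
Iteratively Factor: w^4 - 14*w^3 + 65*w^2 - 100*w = (w - 4)*(w^3 - 10*w^2 + 25*w) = w*(w - 4)*(w^2 - 10*w + 25) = w*(w - 5)*(w - 4)*(w - 5)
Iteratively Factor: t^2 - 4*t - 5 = (t + 1)*(t - 5)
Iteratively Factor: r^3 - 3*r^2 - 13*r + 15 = (r - 1)*(r^2 - 2*r - 15) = (r - 1)*(r + 3)*(r - 5)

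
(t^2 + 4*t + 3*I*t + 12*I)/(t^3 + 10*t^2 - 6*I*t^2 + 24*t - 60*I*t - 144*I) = (t + 3*I)/(t^2 + 6*t*(1 - I) - 36*I)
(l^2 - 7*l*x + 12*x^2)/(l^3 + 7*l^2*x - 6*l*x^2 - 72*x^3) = (l - 4*x)/(l^2 + 10*l*x + 24*x^2)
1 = 1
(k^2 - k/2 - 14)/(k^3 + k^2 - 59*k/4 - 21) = 2/(2*k + 3)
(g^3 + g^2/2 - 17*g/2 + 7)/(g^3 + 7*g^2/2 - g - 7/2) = (g - 2)/(g + 1)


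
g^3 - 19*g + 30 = (g - 3)*(g - 2)*(g + 5)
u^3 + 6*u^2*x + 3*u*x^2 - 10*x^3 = (u - x)*(u + 2*x)*(u + 5*x)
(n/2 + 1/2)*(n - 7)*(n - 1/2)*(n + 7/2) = n^4/2 - 3*n^3/2 - 107*n^2/8 - 21*n/4 + 49/8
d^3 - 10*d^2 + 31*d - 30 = (d - 5)*(d - 3)*(d - 2)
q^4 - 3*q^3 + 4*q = q*(q - 2)^2*(q + 1)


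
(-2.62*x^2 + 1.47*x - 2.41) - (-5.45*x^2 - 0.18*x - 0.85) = 2.83*x^2 + 1.65*x - 1.56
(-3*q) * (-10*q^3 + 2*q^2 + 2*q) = 30*q^4 - 6*q^3 - 6*q^2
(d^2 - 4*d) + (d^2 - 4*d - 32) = 2*d^2 - 8*d - 32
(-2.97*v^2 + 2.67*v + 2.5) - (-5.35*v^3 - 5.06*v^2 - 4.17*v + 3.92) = 5.35*v^3 + 2.09*v^2 + 6.84*v - 1.42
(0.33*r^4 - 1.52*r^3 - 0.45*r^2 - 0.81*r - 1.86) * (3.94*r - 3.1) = 1.3002*r^5 - 7.0118*r^4 + 2.939*r^3 - 1.7964*r^2 - 4.8174*r + 5.766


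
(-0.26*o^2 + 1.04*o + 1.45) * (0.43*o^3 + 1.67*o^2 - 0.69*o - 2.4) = -0.1118*o^5 + 0.013*o^4 + 2.5397*o^3 + 2.3279*o^2 - 3.4965*o - 3.48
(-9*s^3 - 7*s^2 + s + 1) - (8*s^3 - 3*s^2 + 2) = -17*s^3 - 4*s^2 + s - 1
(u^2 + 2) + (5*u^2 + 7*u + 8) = 6*u^2 + 7*u + 10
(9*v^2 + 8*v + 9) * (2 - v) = -9*v^3 + 10*v^2 + 7*v + 18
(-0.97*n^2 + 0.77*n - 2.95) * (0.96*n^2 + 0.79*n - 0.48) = -0.9312*n^4 - 0.0271*n^3 - 1.7581*n^2 - 2.7001*n + 1.416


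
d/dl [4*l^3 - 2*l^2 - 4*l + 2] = 12*l^2 - 4*l - 4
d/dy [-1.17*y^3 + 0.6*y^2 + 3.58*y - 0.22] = -3.51*y^2 + 1.2*y + 3.58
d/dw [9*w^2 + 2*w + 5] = 18*w + 2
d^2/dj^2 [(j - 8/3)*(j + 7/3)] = 2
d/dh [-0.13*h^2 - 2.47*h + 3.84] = -0.26*h - 2.47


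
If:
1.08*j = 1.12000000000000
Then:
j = 1.04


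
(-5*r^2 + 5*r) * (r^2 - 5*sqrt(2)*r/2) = -5*r^4 + 5*r^3 + 25*sqrt(2)*r^3/2 - 25*sqrt(2)*r^2/2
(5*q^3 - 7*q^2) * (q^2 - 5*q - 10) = 5*q^5 - 32*q^4 - 15*q^3 + 70*q^2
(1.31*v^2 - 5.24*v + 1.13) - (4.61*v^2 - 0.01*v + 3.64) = -3.3*v^2 - 5.23*v - 2.51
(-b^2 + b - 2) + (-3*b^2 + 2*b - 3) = -4*b^2 + 3*b - 5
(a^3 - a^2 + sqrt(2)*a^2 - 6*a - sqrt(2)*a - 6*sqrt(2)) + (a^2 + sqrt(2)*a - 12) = a^3 + sqrt(2)*a^2 - 6*a - 12 - 6*sqrt(2)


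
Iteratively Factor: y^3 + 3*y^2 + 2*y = (y + 1)*(y^2 + 2*y) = (y + 1)*(y + 2)*(y)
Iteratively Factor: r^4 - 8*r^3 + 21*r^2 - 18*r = (r - 2)*(r^3 - 6*r^2 + 9*r) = (r - 3)*(r - 2)*(r^2 - 3*r) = (r - 3)^2*(r - 2)*(r)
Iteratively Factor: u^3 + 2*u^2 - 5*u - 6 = (u + 3)*(u^2 - u - 2) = (u + 1)*(u + 3)*(u - 2)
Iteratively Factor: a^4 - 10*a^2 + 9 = (a + 3)*(a^3 - 3*a^2 - a + 3) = (a + 1)*(a + 3)*(a^2 - 4*a + 3) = (a - 1)*(a + 1)*(a + 3)*(a - 3)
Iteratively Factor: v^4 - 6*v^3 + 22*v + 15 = (v + 1)*(v^3 - 7*v^2 + 7*v + 15) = (v - 3)*(v + 1)*(v^2 - 4*v - 5) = (v - 5)*(v - 3)*(v + 1)*(v + 1)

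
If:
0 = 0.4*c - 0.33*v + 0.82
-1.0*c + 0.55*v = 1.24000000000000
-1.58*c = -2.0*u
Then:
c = 0.38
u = 0.30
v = 2.95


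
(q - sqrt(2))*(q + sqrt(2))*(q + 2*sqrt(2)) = q^3 + 2*sqrt(2)*q^2 - 2*q - 4*sqrt(2)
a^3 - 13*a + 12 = (a - 3)*(a - 1)*(a + 4)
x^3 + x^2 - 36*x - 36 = (x - 6)*(x + 1)*(x + 6)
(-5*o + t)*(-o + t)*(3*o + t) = 15*o^3 - 13*o^2*t - 3*o*t^2 + t^3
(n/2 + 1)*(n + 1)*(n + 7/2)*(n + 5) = n^4/2 + 23*n^3/4 + 45*n^2/2 + 139*n/4 + 35/2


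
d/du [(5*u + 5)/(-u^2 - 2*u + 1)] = 5*(-u^2 - 2*u + 2*(u + 1)^2 + 1)/(u^2 + 2*u - 1)^2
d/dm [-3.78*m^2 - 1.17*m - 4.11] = -7.56*m - 1.17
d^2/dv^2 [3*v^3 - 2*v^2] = 18*v - 4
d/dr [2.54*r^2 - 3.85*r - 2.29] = 5.08*r - 3.85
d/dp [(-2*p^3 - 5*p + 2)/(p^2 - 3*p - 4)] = (-2*p^4 + 12*p^3 + 29*p^2 - 4*p + 26)/(p^4 - 6*p^3 + p^2 + 24*p + 16)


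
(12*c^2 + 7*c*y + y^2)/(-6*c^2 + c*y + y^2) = (4*c + y)/(-2*c + y)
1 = 1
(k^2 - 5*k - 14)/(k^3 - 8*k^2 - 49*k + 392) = (k + 2)/(k^2 - k - 56)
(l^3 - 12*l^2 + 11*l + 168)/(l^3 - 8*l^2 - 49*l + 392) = (l + 3)/(l + 7)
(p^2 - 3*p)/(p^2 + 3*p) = (p - 3)/(p + 3)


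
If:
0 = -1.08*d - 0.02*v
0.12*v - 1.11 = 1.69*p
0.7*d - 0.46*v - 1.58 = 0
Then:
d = 0.06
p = -0.89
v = -3.34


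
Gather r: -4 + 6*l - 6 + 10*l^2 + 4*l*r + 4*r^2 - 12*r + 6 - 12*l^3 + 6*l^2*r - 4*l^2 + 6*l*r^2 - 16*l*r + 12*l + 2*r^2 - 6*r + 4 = -12*l^3 + 6*l^2 + 18*l + r^2*(6*l + 6) + r*(6*l^2 - 12*l - 18)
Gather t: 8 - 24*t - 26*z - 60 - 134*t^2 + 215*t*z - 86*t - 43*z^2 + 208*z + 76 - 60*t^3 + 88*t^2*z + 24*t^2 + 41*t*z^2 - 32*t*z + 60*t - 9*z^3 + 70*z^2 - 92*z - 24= -60*t^3 + t^2*(88*z - 110) + t*(41*z^2 + 183*z - 50) - 9*z^3 + 27*z^2 + 90*z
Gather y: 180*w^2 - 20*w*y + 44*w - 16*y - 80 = 180*w^2 + 44*w + y*(-20*w - 16) - 80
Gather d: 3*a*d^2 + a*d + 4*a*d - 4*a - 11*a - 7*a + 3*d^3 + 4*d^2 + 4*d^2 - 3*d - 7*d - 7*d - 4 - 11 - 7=-22*a + 3*d^3 + d^2*(3*a + 8) + d*(5*a - 17) - 22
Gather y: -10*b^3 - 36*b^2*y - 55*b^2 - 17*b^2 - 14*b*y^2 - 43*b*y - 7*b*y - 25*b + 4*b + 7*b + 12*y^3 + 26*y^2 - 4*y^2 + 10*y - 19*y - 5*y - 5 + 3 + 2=-10*b^3 - 72*b^2 - 14*b + 12*y^3 + y^2*(22 - 14*b) + y*(-36*b^2 - 50*b - 14)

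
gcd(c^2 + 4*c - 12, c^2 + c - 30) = c + 6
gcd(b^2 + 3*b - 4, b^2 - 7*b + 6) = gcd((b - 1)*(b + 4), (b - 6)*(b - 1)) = b - 1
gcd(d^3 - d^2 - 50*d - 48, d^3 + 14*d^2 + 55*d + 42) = d^2 + 7*d + 6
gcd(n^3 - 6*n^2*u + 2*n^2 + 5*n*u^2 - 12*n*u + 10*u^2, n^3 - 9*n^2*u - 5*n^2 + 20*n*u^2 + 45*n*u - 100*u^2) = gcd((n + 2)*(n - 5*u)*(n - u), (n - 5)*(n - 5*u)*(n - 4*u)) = -n + 5*u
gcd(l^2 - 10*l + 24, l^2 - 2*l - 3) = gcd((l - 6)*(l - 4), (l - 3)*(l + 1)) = 1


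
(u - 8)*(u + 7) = u^2 - u - 56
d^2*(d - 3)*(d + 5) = d^4 + 2*d^3 - 15*d^2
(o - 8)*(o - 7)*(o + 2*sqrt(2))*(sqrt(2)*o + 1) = sqrt(2)*o^4 - 15*sqrt(2)*o^3 + 5*o^3 - 75*o^2 + 58*sqrt(2)*o^2 - 30*sqrt(2)*o + 280*o + 112*sqrt(2)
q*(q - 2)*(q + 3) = q^3 + q^2 - 6*q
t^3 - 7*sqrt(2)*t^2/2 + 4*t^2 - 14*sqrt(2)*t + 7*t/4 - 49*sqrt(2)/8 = (t + 1/2)*(t + 7/2)*(t - 7*sqrt(2)/2)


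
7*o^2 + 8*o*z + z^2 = (o + z)*(7*o + z)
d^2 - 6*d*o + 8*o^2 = (d - 4*o)*(d - 2*o)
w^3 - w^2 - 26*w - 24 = (w - 6)*(w + 1)*(w + 4)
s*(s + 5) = s^2 + 5*s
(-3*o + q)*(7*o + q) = -21*o^2 + 4*o*q + q^2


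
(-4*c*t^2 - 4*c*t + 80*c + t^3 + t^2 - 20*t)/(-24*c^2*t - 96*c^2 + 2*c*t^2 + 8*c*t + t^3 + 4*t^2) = (t^2 + t - 20)/(6*c*t + 24*c + t^2 + 4*t)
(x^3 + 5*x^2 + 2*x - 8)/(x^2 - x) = x + 6 + 8/x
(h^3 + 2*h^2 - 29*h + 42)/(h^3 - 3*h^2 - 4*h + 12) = (h + 7)/(h + 2)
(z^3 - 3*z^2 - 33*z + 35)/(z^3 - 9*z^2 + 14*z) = (z^2 + 4*z - 5)/(z*(z - 2))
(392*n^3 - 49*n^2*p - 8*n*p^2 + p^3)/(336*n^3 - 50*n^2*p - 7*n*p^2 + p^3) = (-7*n + p)/(-6*n + p)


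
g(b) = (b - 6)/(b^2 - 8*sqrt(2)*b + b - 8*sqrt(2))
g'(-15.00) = 0.00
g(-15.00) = -0.06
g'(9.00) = -0.09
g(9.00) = -0.13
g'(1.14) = -0.13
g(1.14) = 0.22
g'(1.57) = -0.09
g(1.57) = 0.18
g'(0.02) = -0.55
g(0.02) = 0.52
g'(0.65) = -0.21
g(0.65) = 0.30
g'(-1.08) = -88.83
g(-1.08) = -7.14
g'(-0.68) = -5.55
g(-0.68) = 1.74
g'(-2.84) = -0.17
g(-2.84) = -0.34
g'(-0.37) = -1.44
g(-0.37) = 0.87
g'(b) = (b - 6)*(-2*b - 1 + 8*sqrt(2))/(b^2 - 8*sqrt(2)*b + b - 8*sqrt(2))^2 + 1/(b^2 - 8*sqrt(2)*b + b - 8*sqrt(2)) = (b^2 - 8*sqrt(2)*b + b - (b - 6)*(2*b - 8*sqrt(2) + 1) - 8*sqrt(2))/(b^2 - 8*sqrt(2)*b + b - 8*sqrt(2))^2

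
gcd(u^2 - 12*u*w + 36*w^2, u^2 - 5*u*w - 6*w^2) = u - 6*w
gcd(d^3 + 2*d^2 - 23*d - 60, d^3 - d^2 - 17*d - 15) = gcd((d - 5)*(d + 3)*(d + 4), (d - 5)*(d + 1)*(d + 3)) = d^2 - 2*d - 15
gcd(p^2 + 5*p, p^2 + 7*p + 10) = p + 5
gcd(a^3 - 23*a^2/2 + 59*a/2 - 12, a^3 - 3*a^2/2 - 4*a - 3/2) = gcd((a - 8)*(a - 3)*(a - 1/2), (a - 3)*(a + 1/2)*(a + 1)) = a - 3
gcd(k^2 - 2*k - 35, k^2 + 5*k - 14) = 1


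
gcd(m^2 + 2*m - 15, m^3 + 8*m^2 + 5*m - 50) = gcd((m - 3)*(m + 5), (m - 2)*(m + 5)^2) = m + 5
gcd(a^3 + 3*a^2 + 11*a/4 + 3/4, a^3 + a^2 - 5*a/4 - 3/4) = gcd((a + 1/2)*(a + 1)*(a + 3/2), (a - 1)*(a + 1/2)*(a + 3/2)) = a^2 + 2*a + 3/4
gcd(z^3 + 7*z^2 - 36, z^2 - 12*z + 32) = 1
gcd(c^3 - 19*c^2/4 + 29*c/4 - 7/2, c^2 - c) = c - 1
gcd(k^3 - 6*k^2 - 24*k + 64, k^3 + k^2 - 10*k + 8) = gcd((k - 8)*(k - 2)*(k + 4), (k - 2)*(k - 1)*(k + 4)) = k^2 + 2*k - 8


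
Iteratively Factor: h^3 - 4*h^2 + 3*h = (h)*(h^2 - 4*h + 3) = h*(h - 1)*(h - 3)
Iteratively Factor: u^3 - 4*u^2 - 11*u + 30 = (u - 5)*(u^2 + u - 6) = (u - 5)*(u - 2)*(u + 3)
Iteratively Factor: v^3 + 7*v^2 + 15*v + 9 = (v + 3)*(v^2 + 4*v + 3) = (v + 1)*(v + 3)*(v + 3)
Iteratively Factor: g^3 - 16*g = (g - 4)*(g^2 + 4*g) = g*(g - 4)*(g + 4)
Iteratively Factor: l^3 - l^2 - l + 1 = (l - 1)*(l^2 - 1) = (l - 1)*(l + 1)*(l - 1)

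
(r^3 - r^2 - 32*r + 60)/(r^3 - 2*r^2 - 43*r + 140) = (r^2 + 4*r - 12)/(r^2 + 3*r - 28)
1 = 1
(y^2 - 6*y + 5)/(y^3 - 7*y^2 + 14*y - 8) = (y - 5)/(y^2 - 6*y + 8)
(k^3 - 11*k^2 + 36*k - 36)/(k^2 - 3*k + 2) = (k^2 - 9*k + 18)/(k - 1)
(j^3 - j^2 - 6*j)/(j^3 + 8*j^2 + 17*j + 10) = j*(j - 3)/(j^2 + 6*j + 5)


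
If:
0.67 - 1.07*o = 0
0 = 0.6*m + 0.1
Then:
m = -0.17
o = 0.63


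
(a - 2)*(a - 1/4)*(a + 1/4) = a^3 - 2*a^2 - a/16 + 1/8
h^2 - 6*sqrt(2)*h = h*(h - 6*sqrt(2))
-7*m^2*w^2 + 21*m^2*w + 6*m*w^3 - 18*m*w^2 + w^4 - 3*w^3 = w*(-m + w)*(7*m + w)*(w - 3)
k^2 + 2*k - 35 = (k - 5)*(k + 7)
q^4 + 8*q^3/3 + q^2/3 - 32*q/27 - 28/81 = (q - 2/3)*(q + 1/3)*(q + 2/3)*(q + 7/3)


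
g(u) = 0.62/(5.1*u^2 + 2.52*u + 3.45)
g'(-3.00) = 0.01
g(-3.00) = 0.01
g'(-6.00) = 0.00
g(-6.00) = 0.00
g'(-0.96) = 0.14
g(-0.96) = 0.11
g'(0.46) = -0.14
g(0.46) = 0.11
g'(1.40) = -0.04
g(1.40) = 0.04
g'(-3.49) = 0.01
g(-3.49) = 0.01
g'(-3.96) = 0.00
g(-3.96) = 0.01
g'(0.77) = -0.09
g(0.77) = 0.07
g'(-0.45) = 0.11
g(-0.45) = 0.19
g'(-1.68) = 0.05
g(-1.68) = 0.05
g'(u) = 0.62*(-10.2*u - 2.52)/(5.1*u^2 + 2.52*u + 3.45)^2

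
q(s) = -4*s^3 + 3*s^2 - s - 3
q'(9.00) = -919.00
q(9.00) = -2685.00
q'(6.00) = -397.00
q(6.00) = -765.00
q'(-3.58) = -176.28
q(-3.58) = 222.56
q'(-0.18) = -2.47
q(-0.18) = -2.70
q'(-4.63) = -286.02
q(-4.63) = 462.95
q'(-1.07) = -21.16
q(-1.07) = 6.40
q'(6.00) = -397.00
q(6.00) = -765.00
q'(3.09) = -97.04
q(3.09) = -95.46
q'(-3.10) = -134.92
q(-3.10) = 148.09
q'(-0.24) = -3.13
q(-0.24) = -2.53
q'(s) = -12*s^2 + 6*s - 1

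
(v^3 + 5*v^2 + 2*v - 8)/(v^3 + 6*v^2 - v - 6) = (v^2 + 6*v + 8)/(v^2 + 7*v + 6)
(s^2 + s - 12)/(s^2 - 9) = (s + 4)/(s + 3)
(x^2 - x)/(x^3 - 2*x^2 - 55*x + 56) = x/(x^2 - x - 56)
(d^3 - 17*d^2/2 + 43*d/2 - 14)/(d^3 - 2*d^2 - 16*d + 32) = (2*d^2 - 9*d + 7)/(2*(d^2 + 2*d - 8))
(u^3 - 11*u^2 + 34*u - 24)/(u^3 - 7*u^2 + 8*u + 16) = (u^2 - 7*u + 6)/(u^2 - 3*u - 4)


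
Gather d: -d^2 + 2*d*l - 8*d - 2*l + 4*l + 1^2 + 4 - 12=-d^2 + d*(2*l - 8) + 2*l - 7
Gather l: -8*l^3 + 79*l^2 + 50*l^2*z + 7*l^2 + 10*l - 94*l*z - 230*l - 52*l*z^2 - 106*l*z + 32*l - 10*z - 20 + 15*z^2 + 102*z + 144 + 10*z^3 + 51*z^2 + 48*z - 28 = -8*l^3 + l^2*(50*z + 86) + l*(-52*z^2 - 200*z - 188) + 10*z^3 + 66*z^2 + 140*z + 96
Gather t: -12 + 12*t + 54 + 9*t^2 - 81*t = 9*t^2 - 69*t + 42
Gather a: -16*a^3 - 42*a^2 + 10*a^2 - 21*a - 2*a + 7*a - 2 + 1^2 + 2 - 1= -16*a^3 - 32*a^2 - 16*a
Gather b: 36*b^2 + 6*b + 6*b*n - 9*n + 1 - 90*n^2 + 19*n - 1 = 36*b^2 + b*(6*n + 6) - 90*n^2 + 10*n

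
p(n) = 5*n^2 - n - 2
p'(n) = 10*n - 1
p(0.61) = -0.75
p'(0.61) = 5.10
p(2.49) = 26.51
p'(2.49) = 23.90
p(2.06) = 17.16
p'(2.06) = 19.60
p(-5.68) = 164.99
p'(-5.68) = -57.80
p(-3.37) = 58.15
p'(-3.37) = -34.70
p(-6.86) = 240.16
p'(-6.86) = -69.60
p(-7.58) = 292.86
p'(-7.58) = -76.80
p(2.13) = 18.55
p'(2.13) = 20.30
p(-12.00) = 730.00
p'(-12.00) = -121.00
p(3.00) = 40.00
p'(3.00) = 29.00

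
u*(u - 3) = u^2 - 3*u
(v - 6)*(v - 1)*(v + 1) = v^3 - 6*v^2 - v + 6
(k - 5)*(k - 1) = k^2 - 6*k + 5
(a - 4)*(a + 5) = a^2 + a - 20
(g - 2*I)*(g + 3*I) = g^2 + I*g + 6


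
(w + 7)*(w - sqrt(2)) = w^2 - sqrt(2)*w + 7*w - 7*sqrt(2)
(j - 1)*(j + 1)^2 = j^3 + j^2 - j - 1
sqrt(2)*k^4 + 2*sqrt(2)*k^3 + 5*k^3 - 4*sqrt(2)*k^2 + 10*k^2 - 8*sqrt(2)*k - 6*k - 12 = (k + 2)*(k - sqrt(2))*(k + 3*sqrt(2))*(sqrt(2)*k + 1)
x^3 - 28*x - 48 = (x - 6)*(x + 2)*(x + 4)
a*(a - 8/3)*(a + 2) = a^3 - 2*a^2/3 - 16*a/3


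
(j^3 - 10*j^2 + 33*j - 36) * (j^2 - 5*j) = j^5 - 15*j^4 + 83*j^3 - 201*j^2 + 180*j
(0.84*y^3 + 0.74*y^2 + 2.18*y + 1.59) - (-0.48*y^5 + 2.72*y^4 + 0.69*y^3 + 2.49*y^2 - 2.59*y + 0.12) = 0.48*y^5 - 2.72*y^4 + 0.15*y^3 - 1.75*y^2 + 4.77*y + 1.47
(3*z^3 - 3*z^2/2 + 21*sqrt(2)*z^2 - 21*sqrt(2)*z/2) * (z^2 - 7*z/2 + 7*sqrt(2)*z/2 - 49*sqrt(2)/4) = 3*z^5 - 12*z^4 + 63*sqrt(2)*z^4/2 - 126*sqrt(2)*z^3 + 609*z^3/4 - 588*z^2 + 441*sqrt(2)*z^2/8 + 1029*z/4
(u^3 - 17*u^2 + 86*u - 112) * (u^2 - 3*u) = u^5 - 20*u^4 + 137*u^3 - 370*u^2 + 336*u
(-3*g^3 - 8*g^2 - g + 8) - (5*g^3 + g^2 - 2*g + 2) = -8*g^3 - 9*g^2 + g + 6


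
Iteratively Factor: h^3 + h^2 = (h + 1)*(h^2) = h*(h + 1)*(h)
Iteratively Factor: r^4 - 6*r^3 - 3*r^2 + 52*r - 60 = (r - 2)*(r^3 - 4*r^2 - 11*r + 30) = (r - 2)^2*(r^2 - 2*r - 15) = (r - 2)^2*(r + 3)*(r - 5)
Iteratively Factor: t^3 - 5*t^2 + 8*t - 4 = (t - 2)*(t^2 - 3*t + 2) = (t - 2)*(t - 1)*(t - 2)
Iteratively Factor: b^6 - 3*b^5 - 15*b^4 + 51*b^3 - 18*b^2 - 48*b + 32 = (b - 2)*(b^5 - b^4 - 17*b^3 + 17*b^2 + 16*b - 16) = (b - 2)*(b - 1)*(b^4 - 17*b^2 + 16) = (b - 2)*(b - 1)*(b + 1)*(b^3 - b^2 - 16*b + 16) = (b - 2)*(b - 1)*(b + 1)*(b + 4)*(b^2 - 5*b + 4) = (b - 2)*(b - 1)^2*(b + 1)*(b + 4)*(b - 4)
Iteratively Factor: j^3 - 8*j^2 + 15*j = (j - 3)*(j^2 - 5*j) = (j - 5)*(j - 3)*(j)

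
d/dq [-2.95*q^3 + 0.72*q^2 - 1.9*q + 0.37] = -8.85*q^2 + 1.44*q - 1.9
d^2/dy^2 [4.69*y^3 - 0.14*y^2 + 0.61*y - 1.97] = 28.14*y - 0.28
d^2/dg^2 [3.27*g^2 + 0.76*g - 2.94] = 6.54000000000000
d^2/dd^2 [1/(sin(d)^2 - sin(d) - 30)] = (4*sin(d)^4 - 3*sin(d)^3 + 115*sin(d)^2 - 24*sin(d) - 62)/(sin(d) + cos(d)^2 + 29)^3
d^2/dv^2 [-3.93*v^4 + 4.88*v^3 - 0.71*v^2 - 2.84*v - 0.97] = -47.16*v^2 + 29.28*v - 1.42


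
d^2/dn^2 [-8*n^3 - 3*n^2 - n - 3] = -48*n - 6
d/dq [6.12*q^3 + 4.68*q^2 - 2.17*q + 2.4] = 18.36*q^2 + 9.36*q - 2.17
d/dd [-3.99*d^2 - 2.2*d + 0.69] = -7.98*d - 2.2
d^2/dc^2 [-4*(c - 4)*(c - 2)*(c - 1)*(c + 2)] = 24*c*(5 - 2*c)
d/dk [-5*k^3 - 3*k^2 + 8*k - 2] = -15*k^2 - 6*k + 8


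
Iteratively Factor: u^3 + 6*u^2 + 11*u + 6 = (u + 2)*(u^2 + 4*u + 3) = (u + 1)*(u + 2)*(u + 3)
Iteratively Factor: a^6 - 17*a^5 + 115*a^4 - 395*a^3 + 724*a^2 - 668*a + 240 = (a - 4)*(a^5 - 13*a^4 + 63*a^3 - 143*a^2 + 152*a - 60) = (a - 4)*(a - 2)*(a^4 - 11*a^3 + 41*a^2 - 61*a + 30) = (a - 4)*(a - 2)*(a - 1)*(a^3 - 10*a^2 + 31*a - 30) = (a - 4)*(a - 2)^2*(a - 1)*(a^2 - 8*a + 15) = (a - 5)*(a - 4)*(a - 2)^2*(a - 1)*(a - 3)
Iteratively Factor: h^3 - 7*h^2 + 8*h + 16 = (h - 4)*(h^2 - 3*h - 4) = (h - 4)*(h + 1)*(h - 4)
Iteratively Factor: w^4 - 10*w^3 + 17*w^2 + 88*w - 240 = (w + 3)*(w^3 - 13*w^2 + 56*w - 80) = (w - 4)*(w + 3)*(w^2 - 9*w + 20) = (w - 5)*(w - 4)*(w + 3)*(w - 4)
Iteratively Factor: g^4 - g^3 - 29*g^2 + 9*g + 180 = (g + 4)*(g^3 - 5*g^2 - 9*g + 45) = (g - 3)*(g + 4)*(g^2 - 2*g - 15) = (g - 5)*(g - 3)*(g + 4)*(g + 3)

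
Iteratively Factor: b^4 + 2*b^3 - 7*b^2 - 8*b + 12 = (b + 3)*(b^3 - b^2 - 4*b + 4) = (b - 1)*(b + 3)*(b^2 - 4) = (b - 1)*(b + 2)*(b + 3)*(b - 2)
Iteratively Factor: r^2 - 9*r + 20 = (r - 5)*(r - 4)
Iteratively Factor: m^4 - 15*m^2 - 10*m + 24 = (m - 4)*(m^3 + 4*m^2 + m - 6) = (m - 4)*(m - 1)*(m^2 + 5*m + 6) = (m - 4)*(m - 1)*(m + 2)*(m + 3)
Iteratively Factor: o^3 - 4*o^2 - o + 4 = (o - 1)*(o^2 - 3*o - 4) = (o - 1)*(o + 1)*(o - 4)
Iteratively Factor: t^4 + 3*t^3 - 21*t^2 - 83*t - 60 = (t + 3)*(t^3 - 21*t - 20) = (t + 1)*(t + 3)*(t^2 - t - 20) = (t + 1)*(t + 3)*(t + 4)*(t - 5)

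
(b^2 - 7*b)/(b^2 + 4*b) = (b - 7)/(b + 4)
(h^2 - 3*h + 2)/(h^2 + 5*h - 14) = (h - 1)/(h + 7)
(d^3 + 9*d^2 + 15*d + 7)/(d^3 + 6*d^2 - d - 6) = (d^2 + 8*d + 7)/(d^2 + 5*d - 6)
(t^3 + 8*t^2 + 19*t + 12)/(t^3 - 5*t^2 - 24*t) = (t^2 + 5*t + 4)/(t*(t - 8))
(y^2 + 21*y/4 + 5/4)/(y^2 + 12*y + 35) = (y + 1/4)/(y + 7)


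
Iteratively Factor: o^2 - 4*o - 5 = (o + 1)*(o - 5)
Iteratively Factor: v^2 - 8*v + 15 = (v - 3)*(v - 5)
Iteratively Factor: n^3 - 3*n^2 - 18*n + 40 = (n - 5)*(n^2 + 2*n - 8) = (n - 5)*(n - 2)*(n + 4)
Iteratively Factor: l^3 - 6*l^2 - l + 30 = (l - 3)*(l^2 - 3*l - 10) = (l - 5)*(l - 3)*(l + 2)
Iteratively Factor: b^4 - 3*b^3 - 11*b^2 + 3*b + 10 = (b - 5)*(b^3 + 2*b^2 - b - 2) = (b - 5)*(b + 2)*(b^2 - 1) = (b - 5)*(b + 1)*(b + 2)*(b - 1)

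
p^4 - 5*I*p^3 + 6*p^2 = p^2*(p - 6*I)*(p + I)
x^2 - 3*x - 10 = (x - 5)*(x + 2)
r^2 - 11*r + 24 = (r - 8)*(r - 3)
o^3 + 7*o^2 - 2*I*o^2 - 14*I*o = o*(o + 7)*(o - 2*I)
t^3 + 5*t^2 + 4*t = t*(t + 1)*(t + 4)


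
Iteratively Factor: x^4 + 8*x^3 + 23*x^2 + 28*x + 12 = (x + 2)*(x^3 + 6*x^2 + 11*x + 6) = (x + 1)*(x + 2)*(x^2 + 5*x + 6) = (x + 1)*(x + 2)^2*(x + 3)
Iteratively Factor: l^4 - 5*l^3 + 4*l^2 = (l)*(l^3 - 5*l^2 + 4*l) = l^2*(l^2 - 5*l + 4) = l^2*(l - 1)*(l - 4)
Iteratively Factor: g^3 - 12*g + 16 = (g - 2)*(g^2 + 2*g - 8) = (g - 2)^2*(g + 4)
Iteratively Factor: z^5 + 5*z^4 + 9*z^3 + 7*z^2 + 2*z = (z + 1)*(z^4 + 4*z^3 + 5*z^2 + 2*z) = z*(z + 1)*(z^3 + 4*z^2 + 5*z + 2) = z*(z + 1)^2*(z^2 + 3*z + 2) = z*(z + 1)^2*(z + 2)*(z + 1)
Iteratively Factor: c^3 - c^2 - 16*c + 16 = (c - 1)*(c^2 - 16) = (c - 4)*(c - 1)*(c + 4)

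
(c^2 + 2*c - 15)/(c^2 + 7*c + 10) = (c - 3)/(c + 2)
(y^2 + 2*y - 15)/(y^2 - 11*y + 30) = (y^2 + 2*y - 15)/(y^2 - 11*y + 30)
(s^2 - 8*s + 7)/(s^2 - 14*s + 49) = (s - 1)/(s - 7)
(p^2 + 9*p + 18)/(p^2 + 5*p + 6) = (p + 6)/(p + 2)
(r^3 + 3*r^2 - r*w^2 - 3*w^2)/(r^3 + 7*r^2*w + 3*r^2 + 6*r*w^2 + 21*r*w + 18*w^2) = (r - w)/(r + 6*w)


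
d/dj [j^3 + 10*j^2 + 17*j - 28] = 3*j^2 + 20*j + 17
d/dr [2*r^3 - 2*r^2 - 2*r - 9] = 6*r^2 - 4*r - 2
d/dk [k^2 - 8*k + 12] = 2*k - 8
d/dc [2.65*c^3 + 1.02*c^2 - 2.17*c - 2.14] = 7.95*c^2 + 2.04*c - 2.17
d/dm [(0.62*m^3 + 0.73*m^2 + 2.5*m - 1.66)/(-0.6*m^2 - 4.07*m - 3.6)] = (-0.372*m^4 - 5.0468*m^3 - 8.1671*m^2 - 7.248*m - 15.7562)/(0.36*m^4 + 4.884*m^3 + 20.8849*m^2 + 29.304*m + 12.96)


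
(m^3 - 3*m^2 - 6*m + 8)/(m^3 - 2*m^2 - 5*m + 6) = (m - 4)/(m - 3)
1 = 1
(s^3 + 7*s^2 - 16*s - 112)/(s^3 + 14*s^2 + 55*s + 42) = (s^2 - 16)/(s^2 + 7*s + 6)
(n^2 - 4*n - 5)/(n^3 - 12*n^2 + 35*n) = (n + 1)/(n*(n - 7))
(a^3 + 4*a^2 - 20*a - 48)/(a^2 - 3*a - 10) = (a^2 + 2*a - 24)/(a - 5)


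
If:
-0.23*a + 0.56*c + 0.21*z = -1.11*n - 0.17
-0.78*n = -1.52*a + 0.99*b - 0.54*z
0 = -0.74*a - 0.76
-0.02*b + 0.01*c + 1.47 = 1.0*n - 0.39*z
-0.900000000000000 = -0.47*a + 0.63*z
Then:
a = -1.03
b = -3.30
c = -1.23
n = 0.67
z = -2.19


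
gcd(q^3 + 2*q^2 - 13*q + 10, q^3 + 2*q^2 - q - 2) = q - 1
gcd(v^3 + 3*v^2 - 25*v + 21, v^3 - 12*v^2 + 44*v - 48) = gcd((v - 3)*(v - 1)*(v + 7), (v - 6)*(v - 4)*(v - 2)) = 1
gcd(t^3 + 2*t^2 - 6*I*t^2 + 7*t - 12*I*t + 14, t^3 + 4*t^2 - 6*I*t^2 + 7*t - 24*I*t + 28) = t^2 - 6*I*t + 7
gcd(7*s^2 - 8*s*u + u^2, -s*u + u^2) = s - u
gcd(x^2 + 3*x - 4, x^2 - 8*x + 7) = x - 1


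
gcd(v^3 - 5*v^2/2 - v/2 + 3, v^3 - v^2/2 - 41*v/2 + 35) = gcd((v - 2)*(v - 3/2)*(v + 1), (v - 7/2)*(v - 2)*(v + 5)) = v - 2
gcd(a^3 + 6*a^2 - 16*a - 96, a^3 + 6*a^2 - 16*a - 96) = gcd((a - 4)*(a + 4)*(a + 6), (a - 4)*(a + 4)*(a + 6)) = a^3 + 6*a^2 - 16*a - 96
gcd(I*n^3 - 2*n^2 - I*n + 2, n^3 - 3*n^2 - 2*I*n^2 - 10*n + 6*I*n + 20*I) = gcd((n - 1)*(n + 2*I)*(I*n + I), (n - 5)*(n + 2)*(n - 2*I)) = 1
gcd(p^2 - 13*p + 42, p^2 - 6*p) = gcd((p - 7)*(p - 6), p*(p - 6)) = p - 6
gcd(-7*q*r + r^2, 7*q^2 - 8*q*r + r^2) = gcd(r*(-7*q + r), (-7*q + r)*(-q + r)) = 7*q - r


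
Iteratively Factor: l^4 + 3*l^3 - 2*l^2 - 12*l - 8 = (l - 2)*(l^3 + 5*l^2 + 8*l + 4) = (l - 2)*(l + 2)*(l^2 + 3*l + 2) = (l - 2)*(l + 2)^2*(l + 1)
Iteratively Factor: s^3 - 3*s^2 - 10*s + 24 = (s - 2)*(s^2 - s - 12) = (s - 2)*(s + 3)*(s - 4)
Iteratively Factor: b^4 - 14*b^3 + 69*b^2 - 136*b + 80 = (b - 1)*(b^3 - 13*b^2 + 56*b - 80) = (b - 5)*(b - 1)*(b^2 - 8*b + 16) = (b - 5)*(b - 4)*(b - 1)*(b - 4)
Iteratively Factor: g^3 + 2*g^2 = (g)*(g^2 + 2*g) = g^2*(g + 2)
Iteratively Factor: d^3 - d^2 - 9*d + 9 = (d - 3)*(d^2 + 2*d - 3) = (d - 3)*(d - 1)*(d + 3)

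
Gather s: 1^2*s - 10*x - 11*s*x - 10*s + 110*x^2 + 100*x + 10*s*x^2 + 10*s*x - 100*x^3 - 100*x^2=s*(10*x^2 - x - 9) - 100*x^3 + 10*x^2 + 90*x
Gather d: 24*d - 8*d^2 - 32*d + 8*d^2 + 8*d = 0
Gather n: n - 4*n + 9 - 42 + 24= -3*n - 9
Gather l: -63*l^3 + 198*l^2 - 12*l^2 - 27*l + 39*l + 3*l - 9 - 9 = -63*l^3 + 186*l^2 + 15*l - 18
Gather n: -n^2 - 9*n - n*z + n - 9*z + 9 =-n^2 + n*(-z - 8) - 9*z + 9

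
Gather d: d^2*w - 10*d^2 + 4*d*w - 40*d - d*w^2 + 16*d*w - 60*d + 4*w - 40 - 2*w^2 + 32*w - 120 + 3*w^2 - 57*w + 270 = d^2*(w - 10) + d*(-w^2 + 20*w - 100) + w^2 - 21*w + 110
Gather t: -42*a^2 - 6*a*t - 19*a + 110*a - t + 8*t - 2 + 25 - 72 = -42*a^2 + 91*a + t*(7 - 6*a) - 49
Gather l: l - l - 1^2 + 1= 0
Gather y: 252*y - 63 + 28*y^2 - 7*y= 28*y^2 + 245*y - 63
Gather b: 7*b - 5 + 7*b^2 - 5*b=7*b^2 + 2*b - 5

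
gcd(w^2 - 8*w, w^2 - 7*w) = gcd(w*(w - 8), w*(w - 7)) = w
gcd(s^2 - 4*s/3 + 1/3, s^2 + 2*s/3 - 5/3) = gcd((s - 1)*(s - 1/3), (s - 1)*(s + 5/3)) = s - 1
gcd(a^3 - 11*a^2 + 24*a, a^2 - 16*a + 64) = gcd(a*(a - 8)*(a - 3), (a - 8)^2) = a - 8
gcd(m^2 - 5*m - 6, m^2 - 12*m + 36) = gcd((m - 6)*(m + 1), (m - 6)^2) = m - 6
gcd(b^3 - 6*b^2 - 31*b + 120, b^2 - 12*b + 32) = b - 8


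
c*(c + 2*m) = c^2 + 2*c*m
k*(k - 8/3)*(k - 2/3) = k^3 - 10*k^2/3 + 16*k/9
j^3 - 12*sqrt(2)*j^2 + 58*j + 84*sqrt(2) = (j - 7*sqrt(2))*(j - 6*sqrt(2))*(j + sqrt(2))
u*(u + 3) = u^2 + 3*u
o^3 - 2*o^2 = o^2*(o - 2)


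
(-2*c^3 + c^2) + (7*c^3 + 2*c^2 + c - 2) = 5*c^3 + 3*c^2 + c - 2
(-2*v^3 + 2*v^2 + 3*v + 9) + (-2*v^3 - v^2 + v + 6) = -4*v^3 + v^2 + 4*v + 15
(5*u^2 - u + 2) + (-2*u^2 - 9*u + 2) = 3*u^2 - 10*u + 4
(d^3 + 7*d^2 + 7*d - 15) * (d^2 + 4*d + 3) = d^5 + 11*d^4 + 38*d^3 + 34*d^2 - 39*d - 45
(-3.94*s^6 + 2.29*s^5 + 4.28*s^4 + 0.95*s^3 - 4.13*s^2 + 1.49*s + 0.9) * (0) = 0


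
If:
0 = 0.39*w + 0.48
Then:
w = -1.23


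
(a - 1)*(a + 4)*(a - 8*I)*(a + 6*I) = a^4 + 3*a^3 - 2*I*a^3 + 44*a^2 - 6*I*a^2 + 144*a + 8*I*a - 192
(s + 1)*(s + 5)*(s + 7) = s^3 + 13*s^2 + 47*s + 35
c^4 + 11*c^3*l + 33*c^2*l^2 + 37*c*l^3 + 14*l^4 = (c + l)^2*(c + 2*l)*(c + 7*l)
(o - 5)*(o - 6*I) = o^2 - 5*o - 6*I*o + 30*I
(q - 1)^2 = q^2 - 2*q + 1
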